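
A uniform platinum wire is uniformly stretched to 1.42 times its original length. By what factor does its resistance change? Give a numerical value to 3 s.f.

2.02

Volume constant ⇒ A' = A/k with k = 1.42. R' = ρ(kL)/(A/k) = k²R.
Factor = 2.02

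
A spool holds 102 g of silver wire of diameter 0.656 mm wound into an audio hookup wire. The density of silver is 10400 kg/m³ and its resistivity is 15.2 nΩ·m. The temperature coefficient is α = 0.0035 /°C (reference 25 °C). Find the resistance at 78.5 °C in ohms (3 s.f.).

ρ = 15.2 nΩ·m = 1.52×10^-8 Ω·m
A = π(d/2)² = π(3.2800e-04 m)² = 3.3799e-07 m²
L = m/(density·A) = 0.102/(10400×3.3799e-07) = 29.02 m
R = ρL/A = (1.52×10^-8)(29.02)/(3.3799e-07) = 1.305 Ω
R(78.5 °C) = 1.305 × (1 + 0.0035×53.5) = 1.55 Ω

1.55 Ω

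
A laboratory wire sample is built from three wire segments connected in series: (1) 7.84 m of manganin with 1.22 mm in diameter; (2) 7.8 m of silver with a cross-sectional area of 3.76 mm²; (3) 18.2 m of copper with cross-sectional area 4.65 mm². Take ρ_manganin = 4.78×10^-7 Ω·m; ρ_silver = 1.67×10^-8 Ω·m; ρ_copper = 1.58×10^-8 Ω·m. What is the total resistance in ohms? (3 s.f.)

3.30 Ω

Seg 1: A = π(d/2)² = π(6.1000e-04 m)² = 1.169e-06 m²
R_1 = (4.78×10^-7)(7.84)/(1.169e-06) = 3.206 Ω
Seg 2: A = 3.76 mm² = 3.760e-06 m²
R_2 = (1.67×10^-8)(7.8)/(3.760e-06) = 0.03464 Ω
Seg 3: A = 4.65 mm² = 4.650e-06 m²
R_3 = (1.58×10^-8)(18.2)/(4.650e-06) = 0.06184 Ω
R_total = R_1 + R_2 + R_3 = 3.30 Ω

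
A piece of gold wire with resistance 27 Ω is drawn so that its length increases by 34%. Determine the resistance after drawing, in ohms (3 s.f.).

48.5 Ω

k = 1 + 34/100 = 1.34; volume constant ⇒ A' = A/k, so R' = k²R.
R' = 1.796 × 27 = 48.5 Ω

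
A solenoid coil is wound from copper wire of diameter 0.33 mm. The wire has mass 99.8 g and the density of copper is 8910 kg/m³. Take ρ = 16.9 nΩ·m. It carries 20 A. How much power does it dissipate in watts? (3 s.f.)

ρ = 16.9 nΩ·m = 1.69×10^-8 Ω·m
A = π(d/2)² = π(1.6500e-04 m)² = 8.5530e-08 m²
L = m/(density·A) = 0.0998/(8910×8.5530e-08) = 131 m
R = ρL/A = (1.69×10^-8)(131)/(8.5530e-08) = 25.88 Ω
P = I²R = (20)² × 25.88 = 10400 W

10400 W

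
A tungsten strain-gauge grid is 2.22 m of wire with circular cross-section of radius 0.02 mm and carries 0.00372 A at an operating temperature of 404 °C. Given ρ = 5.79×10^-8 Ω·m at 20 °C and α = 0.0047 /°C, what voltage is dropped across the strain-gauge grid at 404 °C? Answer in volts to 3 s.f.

1.07 V

A = πr² = π(2.0000e-05 m)² = 1.257e-09 m²
R₍20₎ = ρL/A = (5.79×10^-8)(2.22)/(1.257e-09) = 102.3 Ω
R₍404₎ = R₍20₎(1 + αΔT) = 102.3 × (1 + 0.0047×384) = 286.9 Ω
V = IR = 0.00372 × 286.9 = 1.07 V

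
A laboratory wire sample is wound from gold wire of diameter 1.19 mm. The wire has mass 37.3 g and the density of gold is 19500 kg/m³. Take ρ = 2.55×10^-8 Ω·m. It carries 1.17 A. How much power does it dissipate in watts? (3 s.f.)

0.0540 W

A = π(d/2)² = π(5.9500e-04 m)² = 1.1122e-06 m²
L = m/(density·A) = 0.0373/(19500×1.1122e-06) = 1.72 m
R = ρL/A = (2.55×10^-8)(1.72)/(1.1122e-06) = 0.03943 Ω
P = I²R = (1.17)² × 0.03943 = 0.0540 W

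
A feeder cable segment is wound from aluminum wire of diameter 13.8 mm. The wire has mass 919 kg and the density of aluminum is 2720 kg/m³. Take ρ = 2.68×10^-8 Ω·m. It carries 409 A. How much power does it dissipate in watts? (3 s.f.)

A = π(d/2)² = π(6.9000e-03 m)² = 1.4957e-04 m²
L = m/(density·A) = 919/(2720×1.4957e-04) = 2259 m
R = ρL/A = (2.68×10^-8)(2259)/(1.4957e-04) = 0.4047 Ω
P = I²R = (409)² × 0.4047 = 67700 W

67700 W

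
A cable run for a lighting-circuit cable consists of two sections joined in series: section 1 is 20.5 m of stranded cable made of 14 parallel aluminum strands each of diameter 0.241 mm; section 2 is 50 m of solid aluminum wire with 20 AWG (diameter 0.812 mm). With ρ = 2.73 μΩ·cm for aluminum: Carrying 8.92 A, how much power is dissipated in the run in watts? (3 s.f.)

279 W

ρ = 2.73 μΩ·cm = 2.73×10^-8 Ω·m
Section 1: A_strand = π(1.2050e-04)² = 4.562e-08 m²; R₁ = ρL/(N·A_s) = (2.73×10^-8)(20.5)/(14×4.562e-08) = 0.8763 Ω
Section 2: A = π(0.812/2 mm)² = π(4.0600e-04 m)² = 5.178e-07 m²
R₂ = (2.73×10^-8)(50)/(5.178e-07) = 2.636 Ω
R = R₁ + R₂ = 3.512 Ω
P = I²R = (8.92)² × 3.512 = 279 W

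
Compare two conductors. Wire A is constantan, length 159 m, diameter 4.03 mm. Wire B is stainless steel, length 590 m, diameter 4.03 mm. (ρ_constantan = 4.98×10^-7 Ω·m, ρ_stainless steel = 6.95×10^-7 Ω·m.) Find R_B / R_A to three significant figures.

5.18

R ∝ ρL/d², so R_B/R_A = (ρ_B/ρ_A) × (L_B/L_A)
= (6.95×10^-7/4.98×10^-7) × (590/159) = 5.18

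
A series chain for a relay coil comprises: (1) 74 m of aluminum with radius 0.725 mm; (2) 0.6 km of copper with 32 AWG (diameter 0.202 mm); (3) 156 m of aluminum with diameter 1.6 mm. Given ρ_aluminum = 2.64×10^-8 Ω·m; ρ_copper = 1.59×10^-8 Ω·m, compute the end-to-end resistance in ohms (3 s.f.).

301 Ω

Seg 1: A = πr² = π(7.2500e-04 m)² = 1.651e-06 m²
R_1 = (2.64×10^-8)(74)/(1.651e-06) = 1.183 Ω
Seg 2: A = π(0.202/2 mm)² = π(1.0100e-04 m)² = 3.205e-08 m²
R_2 = (1.59×10^-8)(600)/(3.205e-08) = 297.7 Ω
Seg 3: A = π(d/2)² = π(8.0000e-04 m)² = 2.011e-06 m²
R_3 = (2.64×10^-8)(156)/(2.011e-06) = 2.048 Ω
R_total = R_1 + R_2 + R_3 = 301 Ω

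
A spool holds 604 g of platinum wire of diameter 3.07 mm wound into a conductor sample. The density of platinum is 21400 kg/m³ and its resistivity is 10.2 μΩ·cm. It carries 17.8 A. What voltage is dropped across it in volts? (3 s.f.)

ρ = 10.2 μΩ·cm = 1.02×10^-7 Ω·m
A = π(d/2)² = π(1.5350e-03 m)² = 7.4023e-06 m²
L = m/(density·A) = 0.604/(21400×7.4023e-06) = 3.813 m
R = ρL/A = (1.02×10^-7)(3.813)/(7.4023e-06) = 0.05254 Ω
V = IR = 17.8 × 0.05254 = 0.935 V

0.935 V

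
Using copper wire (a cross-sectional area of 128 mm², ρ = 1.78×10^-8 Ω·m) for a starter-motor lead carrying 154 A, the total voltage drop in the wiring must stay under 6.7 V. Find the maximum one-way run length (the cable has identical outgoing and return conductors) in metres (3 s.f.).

156 m

A = 128 mm² = 1.280e-04 m²
L_max = V_max·A/(2·ρI) = (6.7)(1.280e-04)/(2×1.78×10^-8×154) = 156 m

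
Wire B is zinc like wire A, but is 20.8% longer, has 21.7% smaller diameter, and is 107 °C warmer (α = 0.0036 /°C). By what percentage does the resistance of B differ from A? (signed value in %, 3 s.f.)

173%

R ∝ ρL/d² with ρ ∝ (1+αΔT), so R_B/R_A = (1 + 20.8/100) × (1 − 21.7/100)⁻² × (1 + 0.0036×107)
= 1.208 × 1.631 × 1.385 = 2.729
(R_B − R_A)/R_A = 2.729 − 1 = 173%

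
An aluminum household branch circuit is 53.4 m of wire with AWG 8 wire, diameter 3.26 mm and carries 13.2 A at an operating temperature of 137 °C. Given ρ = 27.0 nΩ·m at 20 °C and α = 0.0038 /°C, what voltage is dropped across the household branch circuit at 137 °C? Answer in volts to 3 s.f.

ρ = 27.0 nΩ·m = 2.70×10^-8 Ω·m
A = π(3.26/2 mm)² = π(1.6300e-03 m)² = 8.347e-06 m²
R₍20₎ = ρL/A = (2.70×10^-8)(53.4)/(8.347e-06) = 0.1727 Ω
R₍137₎ = R₍20₎(1 + αΔT) = 0.1727 × (1 + 0.0038×117) = 0.2495 Ω
V = IR = 13.2 × 0.2495 = 3.29 V

3.29 V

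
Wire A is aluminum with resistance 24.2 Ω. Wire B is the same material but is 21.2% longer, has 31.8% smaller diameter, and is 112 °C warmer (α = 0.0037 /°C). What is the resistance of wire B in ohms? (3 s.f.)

89.2 Ω

R ∝ ρL/d² with ρ ∝ (1+αΔT), so R_B/R_A = (1 + 21.2/100) × (1 − 31.8/100)⁻² × (1 + 0.0037×112)
= 1.212 × 2.15 × 1.414 = 3.686
R_B = 3.686 × 24.2 = 89.2 Ω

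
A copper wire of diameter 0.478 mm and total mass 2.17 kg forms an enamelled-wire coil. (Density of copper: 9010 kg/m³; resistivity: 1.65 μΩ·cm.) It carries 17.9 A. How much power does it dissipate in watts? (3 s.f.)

39500 W

ρ = 1.65 μΩ·cm = 1.65×10^-8 Ω·m
A = π(d/2)² = π(2.3900e-04 m)² = 1.7945e-07 m²
L = m/(density·A) = 2.17/(9010×1.7945e-07) = 1342 m
R = ρL/A = (1.65×10^-8)(1342)/(1.7945e-07) = 123.4 Ω
P = I²R = (17.9)² × 123.4 = 39500 W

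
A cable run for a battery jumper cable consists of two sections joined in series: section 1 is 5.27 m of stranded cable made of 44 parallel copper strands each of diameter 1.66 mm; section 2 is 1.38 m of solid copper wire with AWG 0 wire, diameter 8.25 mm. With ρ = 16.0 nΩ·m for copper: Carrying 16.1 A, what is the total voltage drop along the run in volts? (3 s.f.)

0.0209 V

ρ = 16.0 nΩ·m = 1.60×10^-8 Ω·m
Section 1: A_strand = π(8.3000e-04)² = 2.164e-06 m²; R₁ = ρL/(N·A_s) = (1.60×10^-8)(5.27)/(44×2.164e-06) = 8.855×10^-4 Ω
Section 2: A = π(8.25/2 mm)² = π(4.1250e-03 m)² = 5.346e-05 m²
R₂ = (1.60×10^-8)(1.38)/(5.346e-05) = 4.130×10^-4 Ω
R = R₁ + R₂ = 0.001299 Ω
V = IR = 16.1 × 0.001299 = 0.0209 V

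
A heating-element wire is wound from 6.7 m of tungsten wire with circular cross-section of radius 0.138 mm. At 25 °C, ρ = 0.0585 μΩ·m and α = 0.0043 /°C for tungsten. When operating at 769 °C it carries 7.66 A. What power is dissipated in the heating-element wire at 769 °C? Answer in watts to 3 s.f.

1610 W

ρ = 0.0585 μΩ·m = 5.85×10^-8 Ω·m
A = πr² = π(1.3800e-04 m)² = 5.983e-08 m²
R₍25₎ = ρL/A = (5.85×10^-8)(6.7)/(5.983e-08) = 6.551 Ω
R₍769₎ = R₍25₎(1 + αΔT) = 6.551 × (1 + 0.0043×744) = 27.51 Ω
P = I²R = (7.66)² × 27.51 = 1610 W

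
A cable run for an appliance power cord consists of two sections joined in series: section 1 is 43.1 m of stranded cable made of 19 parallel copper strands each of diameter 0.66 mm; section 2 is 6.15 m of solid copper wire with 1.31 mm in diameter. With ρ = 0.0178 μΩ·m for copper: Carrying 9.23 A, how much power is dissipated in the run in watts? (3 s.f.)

17.0 W

ρ = 0.0178 μΩ·m = 1.78×10^-8 Ω·m
Section 1: A_strand = π(3.3000e-04)² = 3.421e-07 m²; R₁ = ρL/(N·A_s) = (1.78×10^-8)(43.1)/(19×3.421e-07) = 0.118 Ω
Section 2: A = π(d/2)² = π(6.5500e-04 m)² = 1.348e-06 m²
R₂ = (1.78×10^-8)(6.15)/(1.348e-06) = 0.08122 Ω
R = R₁ + R₂ = 0.1992 Ω
P = I²R = (9.23)² × 0.1992 = 17.0 W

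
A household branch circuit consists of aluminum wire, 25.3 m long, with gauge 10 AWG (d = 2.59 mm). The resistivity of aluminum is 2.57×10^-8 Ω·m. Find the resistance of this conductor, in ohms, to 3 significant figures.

0.123 Ω

A = π(2.59/2 mm)² = π(1.2950e-03 m)² = 5.269e-06 m²
R = ρL/A = (2.57×10^-8)(25.3 m)/(5.269e-06 m²) = 0.123 Ω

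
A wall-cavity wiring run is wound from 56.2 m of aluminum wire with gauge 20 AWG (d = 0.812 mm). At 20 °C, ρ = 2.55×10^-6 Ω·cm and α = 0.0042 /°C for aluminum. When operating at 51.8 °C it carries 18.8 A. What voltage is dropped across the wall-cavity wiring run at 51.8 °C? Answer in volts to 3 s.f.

ρ = 2.55×10^-6 Ω·cm = 2.55×10^-8 Ω·m
A = π(0.812/2 mm)² = π(4.0600e-04 m)² = 5.178e-07 m²
R₍20₎ = ρL/A = (2.55×10^-8)(56.2)/(5.178e-07) = 2.767 Ω
R₍51.8₎ = R₍20₎(1 + αΔT) = 2.767 × (1 + 0.0042×31.8) = 3.137 Ω
V = IR = 18.8 × 3.137 = 59.0 V

59.0 V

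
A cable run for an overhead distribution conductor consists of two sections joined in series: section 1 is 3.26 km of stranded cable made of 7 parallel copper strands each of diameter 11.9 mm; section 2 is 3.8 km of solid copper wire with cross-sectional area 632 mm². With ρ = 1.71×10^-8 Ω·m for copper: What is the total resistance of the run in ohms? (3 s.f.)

0.174 Ω

Section 1: A_strand = π(5.9500e-03)² = 1.112e-04 m²; R₁ = ρL/(N·A_s) = (1.71×10^-8)(3260)/(7×1.112e-04) = 0.0716 Ω
Section 2: A = 632 mm² = 6.320e-04 m²
R₂ = (1.71×10^-8)(3800)/(6.320e-04) = 0.1028 Ω
R = R₁ + R₂ = 0.174 Ω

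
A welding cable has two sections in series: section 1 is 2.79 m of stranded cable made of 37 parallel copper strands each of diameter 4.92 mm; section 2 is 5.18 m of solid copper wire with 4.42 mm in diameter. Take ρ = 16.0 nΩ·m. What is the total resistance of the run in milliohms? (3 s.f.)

ρ = 16.0 nΩ·m = 1.60×10^-8 Ω·m
Section 1: A_strand = π(2.4600e-03)² = 1.901e-05 m²; R₁ = ρL/(N·A_s) = (1.60×10^-8)(2.79)/(37×1.901e-05) = 6.346×10^-5 Ω
Section 2: A = π(d/2)² = π(2.2100e-03 m)² = 1.534e-05 m²
R₂ = (1.60×10^-8)(5.18)/(1.534e-05) = 0.005402 Ω
R = R₁ + R₂ = 5.46 mΩ

5.46 mΩ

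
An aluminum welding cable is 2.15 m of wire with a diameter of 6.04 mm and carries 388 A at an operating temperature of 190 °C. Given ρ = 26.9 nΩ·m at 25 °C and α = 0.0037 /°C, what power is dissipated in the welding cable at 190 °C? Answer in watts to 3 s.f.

ρ = 26.9 nΩ·m = 2.69×10^-8 Ω·m
A = π(d/2)² = π(3.0200e-03 m)² = 2.865e-05 m²
R₍25₎ = ρL/A = (2.69×10^-8)(2.15)/(2.865e-05) = 0.002018 Ω
R₍190₎ = R₍25₎(1 + αΔT) = 0.002018 × (1 + 0.0037×165) = 0.003251 Ω
P = I²R = (388)² × 0.003251 = 489 W

489 W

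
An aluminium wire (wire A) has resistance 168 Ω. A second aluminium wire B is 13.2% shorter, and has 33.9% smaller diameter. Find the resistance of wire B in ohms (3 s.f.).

334 Ω

R ∝ L/d², so R_B/R_A = (1 − 13.2/100) × (1 − 33.9/100)⁻²
= 0.868 × 2.289 = 1.987
R_B = 1.987 × 168 = 334 Ω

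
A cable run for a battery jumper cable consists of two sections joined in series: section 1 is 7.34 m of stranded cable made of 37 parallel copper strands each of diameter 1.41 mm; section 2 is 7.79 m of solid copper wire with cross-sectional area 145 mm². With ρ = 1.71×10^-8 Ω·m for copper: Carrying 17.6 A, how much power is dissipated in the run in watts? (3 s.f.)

Section 1: A_strand = π(7.0500e-04)² = 1.561e-06 m²; R₁ = ρL/(N·A_s) = (1.71×10^-8)(7.34)/(37×1.561e-06) = 0.002173 Ω
Section 2: A = 145 mm² = 1.450e-04 m²
R₂ = (1.71×10^-8)(7.79)/(1.450e-04) = 9.187×10^-4 Ω
R = R₁ + R₂ = 0.003091 Ω
P = I²R = (17.6)² × 0.003091 = 0.958 W

0.958 W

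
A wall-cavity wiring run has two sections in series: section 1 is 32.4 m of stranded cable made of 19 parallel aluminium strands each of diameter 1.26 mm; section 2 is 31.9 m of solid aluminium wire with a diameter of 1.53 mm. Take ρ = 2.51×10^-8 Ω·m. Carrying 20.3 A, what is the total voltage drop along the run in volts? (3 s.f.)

9.54 V

Section 1: A_strand = π(6.3000e-04)² = 1.247e-06 m²; R₁ = ρL/(N·A_s) = (2.51×10^-8)(32.4)/(19×1.247e-06) = 0.03433 Ω
Section 2: A = π(d/2)² = π(7.6500e-04 m)² = 1.839e-06 m²
R₂ = (2.51×10^-8)(31.9)/(1.839e-06) = 0.4355 Ω
R = R₁ + R₂ = 0.4698 Ω
V = IR = 20.3 × 0.4698 = 9.54 V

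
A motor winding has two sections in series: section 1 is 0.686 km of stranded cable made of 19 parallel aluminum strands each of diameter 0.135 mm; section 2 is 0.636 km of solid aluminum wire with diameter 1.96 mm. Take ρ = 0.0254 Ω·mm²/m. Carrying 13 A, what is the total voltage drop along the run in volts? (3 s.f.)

902 V

ρ = 0.0254 Ω·mm²/m = 2.54×10^-8 Ω·m
Section 1: A_strand = π(6.7500e-05)² = 1.431e-08 m²; R₁ = ρL/(N·A_s) = (2.54×10^-8)(686)/(19×1.431e-08) = 64.07 Ω
Section 2: A = π(d/2)² = π(9.8000e-04 m)² = 3.017e-06 m²
R₂ = (2.54×10^-8)(636)/(3.017e-06) = 5.354 Ω
R = R₁ + R₂ = 69.42 Ω
V = IR = 13 × 69.42 = 902 V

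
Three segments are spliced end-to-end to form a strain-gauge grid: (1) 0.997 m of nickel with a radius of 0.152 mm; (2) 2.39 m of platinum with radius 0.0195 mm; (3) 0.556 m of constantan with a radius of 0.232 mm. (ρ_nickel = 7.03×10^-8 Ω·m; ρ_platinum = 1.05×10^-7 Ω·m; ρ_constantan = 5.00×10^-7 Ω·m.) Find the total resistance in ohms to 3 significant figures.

Seg 1: A = πr² = π(1.5200e-04 m)² = 7.258e-08 m²
R_1 = (7.03×10^-8)(0.997)/(7.258e-08) = 0.9656 Ω
Seg 2: A = πr² = π(1.9500e-05 m)² = 1.195e-09 m²
R_2 = (1.05×10^-7)(2.39)/(1.195e-09) = 210.1 Ω
Seg 3: A = πr² = π(2.3200e-04 m)² = 1.691e-07 m²
R_3 = (5.00×10^-7)(0.556)/(1.691e-07) = 1.644 Ω
R_total = R_1 + R_2 + R_3 = 213 Ω

213 Ω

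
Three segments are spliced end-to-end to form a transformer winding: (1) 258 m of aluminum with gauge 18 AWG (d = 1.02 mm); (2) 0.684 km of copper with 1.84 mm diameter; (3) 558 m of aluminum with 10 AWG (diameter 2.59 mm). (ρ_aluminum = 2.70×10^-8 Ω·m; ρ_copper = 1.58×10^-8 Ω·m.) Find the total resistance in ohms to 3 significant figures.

Seg 1: A = π(1.02/2 mm)² = π(5.1000e-04 m)² = 8.171e-07 m²
R_1 = (2.70×10^-8)(258)/(8.171e-07) = 8.525 Ω
Seg 2: A = π(d/2)² = π(9.2000e-04 m)² = 2.659e-06 m²
R_2 = (1.58×10^-8)(684)/(2.659e-06) = 4.064 Ω
Seg 3: A = π(2.59/2 mm)² = π(1.2950e-03 m)² = 5.269e-06 m²
R_3 = (2.70×10^-8)(558)/(5.269e-06) = 2.86 Ω
R_total = R_1 + R_2 + R_3 = 15.4 Ω

15.4 Ω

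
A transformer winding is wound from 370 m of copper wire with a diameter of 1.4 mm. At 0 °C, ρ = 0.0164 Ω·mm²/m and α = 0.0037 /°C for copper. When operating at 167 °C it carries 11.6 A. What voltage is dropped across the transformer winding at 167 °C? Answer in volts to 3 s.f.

ρ = 0.0164 Ω·mm²/m = 1.64×10^-8 Ω·m
A = π(d/2)² = π(7.0000e-04 m)² = 1.539e-06 m²
R₍0₎ = ρL/A = (1.64×10^-8)(370)/(1.539e-06) = 3.942 Ω
R₍167₎ = R₍0₎(1 + αΔT) = 3.942 × (1 + 0.0037×167) = 6.378 Ω
V = IR = 11.6 × 6.378 = 74.0 V

74.0 V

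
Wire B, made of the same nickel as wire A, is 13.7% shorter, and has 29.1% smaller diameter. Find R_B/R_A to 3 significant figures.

R ∝ L/d², so R_B/R_A = (1 − 13.7/100) × (1 − 29.1/100)⁻²
= 0.863 × 1.989 = 1.72

1.72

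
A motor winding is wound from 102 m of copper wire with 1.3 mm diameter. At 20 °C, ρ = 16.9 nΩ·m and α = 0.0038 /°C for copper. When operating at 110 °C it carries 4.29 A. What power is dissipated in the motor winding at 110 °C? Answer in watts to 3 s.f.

32.1 W

ρ = 16.9 nΩ·m = 1.69×10^-8 Ω·m
A = π(d/2)² = π(6.5000e-04 m)² = 1.327e-06 m²
R₍20₎ = ρL/A = (1.69×10^-8)(102)/(1.327e-06) = 1.299 Ω
R₍110₎ = R₍20₎(1 + αΔT) = 1.299 × (1 + 0.0038×90) = 1.743 Ω
P = I²R = (4.29)² × 1.743 = 32.1 W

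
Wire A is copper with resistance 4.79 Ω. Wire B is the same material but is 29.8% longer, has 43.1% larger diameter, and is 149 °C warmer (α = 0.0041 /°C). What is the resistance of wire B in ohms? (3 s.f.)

R ∝ ρL/d² with ρ ∝ (1+αΔT), so R_B/R_A = (1 + 29.8/100) × (1 + 43.1/100)⁻² × (1 + 0.0041×149)
= 1.298 × 0.4883 × 1.611 = 1.021
R_B = 1.021 × 4.79 = 4.89 Ω

4.89 Ω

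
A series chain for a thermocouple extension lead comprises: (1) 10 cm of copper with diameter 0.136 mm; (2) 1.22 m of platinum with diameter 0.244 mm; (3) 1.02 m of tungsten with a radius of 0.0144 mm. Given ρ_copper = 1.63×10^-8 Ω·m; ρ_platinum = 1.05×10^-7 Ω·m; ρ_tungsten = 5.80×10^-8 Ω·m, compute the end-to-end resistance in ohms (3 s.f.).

93.7 Ω

Seg 1: A = π(d/2)² = π(6.8000e-05 m)² = 1.453e-08 m²
R_1 = (1.63×10^-8)(0.1)/(1.453e-08) = 0.1122 Ω
Seg 2: A = π(d/2)² = π(1.2200e-04 m)² = 4.676e-08 m²
R_2 = (1.05×10^-7)(1.22)/(4.676e-08) = 2.74 Ω
Seg 3: A = πr² = π(1.4400e-05 m)² = 6.514e-10 m²
R_3 = (5.80×10^-8)(1.02)/(6.514e-10) = 90.81 Ω
R_total = R_1 + R_2 + R_3 = 93.7 Ω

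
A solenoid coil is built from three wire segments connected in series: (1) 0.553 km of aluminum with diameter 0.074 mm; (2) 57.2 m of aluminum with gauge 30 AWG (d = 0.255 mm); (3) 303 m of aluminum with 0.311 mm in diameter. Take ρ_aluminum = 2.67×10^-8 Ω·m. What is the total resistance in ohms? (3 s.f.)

Seg 1: A = π(d/2)² = π(3.7000e-05 m)² = 4.301e-09 m²
R_1 = (2.67×10^-8)(553)/(4.301e-09) = 3433 Ω
Seg 2: A = π(0.255/2 mm)² = π(1.2750e-04 m)² = 5.107e-08 m²
R_2 = (2.67×10^-8)(57.2)/(5.107e-08) = 29.9 Ω
Seg 3: A = π(d/2)² = π(1.5550e-04 m)² = 7.596e-08 m²
R_3 = (2.67×10^-8)(303)/(7.596e-08) = 106.5 Ω
R_total = R_1 + R_2 + R_3 = 3570 Ω

3570 Ω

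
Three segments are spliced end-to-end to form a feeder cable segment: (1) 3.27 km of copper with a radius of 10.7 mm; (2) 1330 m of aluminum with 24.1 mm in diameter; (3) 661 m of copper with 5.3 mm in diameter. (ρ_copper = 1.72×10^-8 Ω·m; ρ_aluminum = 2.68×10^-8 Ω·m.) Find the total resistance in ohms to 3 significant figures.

Seg 1: A = πr² = π(1.0700e-02 m)² = 3.597e-04 m²
R_1 = (1.72×10^-8)(3270)/(3.597e-04) = 0.1564 Ω
Seg 2: A = π(d/2)² = π(1.2050e-02 m)² = 4.562e-04 m²
R_2 = (2.68×10^-8)(1330)/(4.562e-04) = 0.07814 Ω
Seg 3: A = π(d/2)² = π(2.6500e-03 m)² = 2.206e-05 m²
R_3 = (1.72×10^-8)(661)/(2.206e-05) = 0.5153 Ω
R_total = R_1 + R_2 + R_3 = 0.750 Ω

0.750 Ω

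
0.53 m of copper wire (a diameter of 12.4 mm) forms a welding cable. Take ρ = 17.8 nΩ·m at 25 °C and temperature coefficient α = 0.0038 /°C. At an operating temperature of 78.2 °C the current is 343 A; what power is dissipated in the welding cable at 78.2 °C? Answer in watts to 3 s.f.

ρ = 17.8 nΩ·m = 1.78×10^-8 Ω·m
A = π(d/2)² = π(6.2000e-03 m)² = 1.208e-04 m²
R₍25₎ = ρL/A = (1.78×10^-8)(0.53)/(1.208e-04) = 7.812×10^-5 Ω
R₍78.2₎ = R₍25₎(1 + αΔT) = 7.812×10^-5 × (1 + 0.0038×53.2) = 9.391×10^-5 Ω
P = I²R = (343)² × 9.391×10^-5 = 11.0 W

11.0 W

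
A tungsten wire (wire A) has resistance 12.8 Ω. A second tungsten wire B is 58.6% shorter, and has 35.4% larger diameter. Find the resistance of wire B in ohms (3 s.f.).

2.89 Ω

R ∝ L/d², so R_B/R_A = (1 − 58.6/100) × (1 + 35.4/100)⁻²
= 0.414 × 0.5455 = 0.2258
R_B = 0.2258 × 12.8 = 2.89 Ω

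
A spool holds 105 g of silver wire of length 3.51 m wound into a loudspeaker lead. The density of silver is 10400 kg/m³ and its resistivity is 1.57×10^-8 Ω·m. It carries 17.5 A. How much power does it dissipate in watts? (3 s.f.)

A = m/(density·L) = 0.105/(10400×3.51) = 2.8764e-06 m²
R = ρL/A = (1.57×10^-8)(3.51)/(2.8764e-06) = 0.01916 Ω
P = I²R = (17.5)² × 0.01916 = 5.87 W

5.87 W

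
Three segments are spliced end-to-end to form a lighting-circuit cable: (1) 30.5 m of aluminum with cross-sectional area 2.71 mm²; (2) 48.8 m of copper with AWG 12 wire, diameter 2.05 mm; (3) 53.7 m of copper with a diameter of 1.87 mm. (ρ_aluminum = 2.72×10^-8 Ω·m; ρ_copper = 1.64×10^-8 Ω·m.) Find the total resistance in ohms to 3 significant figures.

Seg 1: A = 2.71 mm² = 2.710e-06 m²
R_1 = (2.72×10^-8)(30.5)/(2.710e-06) = 0.3061 Ω
Seg 2: A = π(2.05/2 mm)² = π(1.0250e-03 m)² = 3.301e-06 m²
R_2 = (1.64×10^-8)(48.8)/(3.301e-06) = 0.2425 Ω
Seg 3: A = π(d/2)² = π(9.3500e-04 m)² = 2.746e-06 m²
R_3 = (1.64×10^-8)(53.7)/(2.746e-06) = 0.3207 Ω
R_total = R_1 + R_2 + R_3 = 0.869 Ω

0.869 Ω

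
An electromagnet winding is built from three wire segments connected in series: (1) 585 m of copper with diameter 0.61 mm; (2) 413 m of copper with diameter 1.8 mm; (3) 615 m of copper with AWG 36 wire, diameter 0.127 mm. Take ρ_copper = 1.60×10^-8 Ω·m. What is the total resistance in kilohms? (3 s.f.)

0.811 kΩ

Seg 1: A = π(d/2)² = π(3.0500e-04 m)² = 2.922e-07 m²
R_1 = (1.60×10^-8)(585)/(2.922e-07) = 32.03 Ω
Seg 2: A = π(d/2)² = π(9.0000e-04 m)² = 2.545e-06 m²
R_2 = (1.60×10^-8)(413)/(2.545e-06) = 2.597 Ω
Seg 3: A = π(0.127/2 mm)² = π(6.3500e-05 m)² = 1.267e-08 m²
R_3 = (1.60×10^-8)(615)/(1.267e-08) = 776.8 Ω
R_total = R_1 + R_2 + R_3 = 0.811 kΩ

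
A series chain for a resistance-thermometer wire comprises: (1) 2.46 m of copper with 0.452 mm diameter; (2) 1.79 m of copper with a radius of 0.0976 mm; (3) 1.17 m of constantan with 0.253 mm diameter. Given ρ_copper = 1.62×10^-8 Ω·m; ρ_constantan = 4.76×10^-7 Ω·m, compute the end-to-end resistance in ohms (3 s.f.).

Seg 1: A = π(d/2)² = π(2.2600e-04 m)² = 1.605e-07 m²
R_1 = (1.62×10^-8)(2.46)/(1.605e-07) = 0.2484 Ω
Seg 2: A = πr² = π(9.7600e-05 m)² = 2.993e-08 m²
R_2 = (1.62×10^-8)(1.79)/(2.993e-08) = 0.969 Ω
Seg 3: A = π(d/2)² = π(1.2650e-04 m)² = 5.027e-08 m²
R_3 = (4.76×10^-7)(1.17)/(5.027e-08) = 11.08 Ω
R_total = R_1 + R_2 + R_3 = 12.3 Ω

12.3 Ω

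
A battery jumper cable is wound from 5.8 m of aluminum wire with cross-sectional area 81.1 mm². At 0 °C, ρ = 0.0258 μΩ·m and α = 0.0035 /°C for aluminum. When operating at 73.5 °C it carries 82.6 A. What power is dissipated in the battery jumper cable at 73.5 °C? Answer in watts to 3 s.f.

15.8 W

ρ = 0.0258 μΩ·m = 2.58×10^-8 Ω·m
A = 81.1 mm² = 8.110e-05 m²
R₍0₎ = ρL/A = (2.58×10^-8)(5.8)/(8.110e-05) = 0.001845 Ω
R₍73.5₎ = R₍0₎(1 + αΔT) = 0.001845 × (1 + 0.0035×73.5) = 0.00232 Ω
P = I²R = (82.6)² × 0.00232 = 15.8 W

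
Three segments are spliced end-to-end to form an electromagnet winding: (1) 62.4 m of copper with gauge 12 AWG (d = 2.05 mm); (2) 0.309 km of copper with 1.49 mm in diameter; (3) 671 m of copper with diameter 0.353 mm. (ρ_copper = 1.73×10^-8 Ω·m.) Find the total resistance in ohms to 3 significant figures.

Seg 1: A = π(2.05/2 mm)² = π(1.0250e-03 m)² = 3.301e-06 m²
R_1 = (1.73×10^-8)(62.4)/(3.301e-06) = 0.3271 Ω
Seg 2: A = π(d/2)² = π(7.4500e-04 m)² = 1.744e-06 m²
R_2 = (1.73×10^-8)(309)/(1.744e-06) = 3.066 Ω
Seg 3: A = π(d/2)² = π(1.7650e-04 m)² = 9.787e-08 m²
R_3 = (1.73×10^-8)(671)/(9.787e-08) = 118.6 Ω
R_total = R_1 + R_2 + R_3 = 122 Ω

122 Ω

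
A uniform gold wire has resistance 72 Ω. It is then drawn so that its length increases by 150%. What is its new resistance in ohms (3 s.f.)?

k = 1 + 150/100 = 2.5; volume constant ⇒ A' = A/k, so R' = k²R.
R' = 6.25 × 72 = 450 Ω

450 Ω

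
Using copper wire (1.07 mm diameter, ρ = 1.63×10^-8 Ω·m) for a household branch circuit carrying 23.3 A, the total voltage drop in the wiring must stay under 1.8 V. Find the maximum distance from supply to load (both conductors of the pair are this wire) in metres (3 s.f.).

2.13 m

A = π(d/2)² = π(5.3500e-04 m)² = 8.992e-07 m²
L_max = V_max·A/(2·ρI) = (1.8)(8.992e-07)/(2×1.63×10^-8×23.3) = 2.13 m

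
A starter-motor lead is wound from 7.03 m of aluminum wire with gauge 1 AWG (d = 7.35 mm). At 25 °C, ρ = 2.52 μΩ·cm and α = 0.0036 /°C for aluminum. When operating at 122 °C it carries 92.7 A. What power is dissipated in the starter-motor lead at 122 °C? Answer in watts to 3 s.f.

48.4 W

ρ = 2.52 μΩ·cm = 2.52×10^-8 Ω·m
A = π(7.35/2 mm)² = π(3.6750e-03 m)² = 4.243e-05 m²
R₍25₎ = ρL/A = (2.52×10^-8)(7.03)/(4.243e-05) = 0.004175 Ω
R₍122₎ = R₍25₎(1 + αΔT) = 0.004175 × (1 + 0.0036×97) = 0.005633 Ω
P = I²R = (92.7)² × 0.005633 = 48.4 W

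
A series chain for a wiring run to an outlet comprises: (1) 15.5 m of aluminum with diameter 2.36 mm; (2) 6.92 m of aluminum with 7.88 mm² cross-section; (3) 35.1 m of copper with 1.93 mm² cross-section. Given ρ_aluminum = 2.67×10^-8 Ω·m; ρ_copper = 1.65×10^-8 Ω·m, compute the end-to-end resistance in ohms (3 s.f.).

Seg 1: A = π(d/2)² = π(1.1800e-03 m)² = 4.374e-06 m²
R_1 = (2.67×10^-8)(15.5)/(4.374e-06) = 0.09461 Ω
Seg 2: A = 7.88 mm² = 7.880e-06 m²
R_2 = (2.67×10^-8)(6.92)/(7.880e-06) = 0.02345 Ω
Seg 3: A = 1.93 mm² = 1.930e-06 m²
R_3 = (1.65×10^-8)(35.1)/(1.930e-06) = 0.3001 Ω
R_total = R_1 + R_2 + R_3 = 0.418 Ω

0.418 Ω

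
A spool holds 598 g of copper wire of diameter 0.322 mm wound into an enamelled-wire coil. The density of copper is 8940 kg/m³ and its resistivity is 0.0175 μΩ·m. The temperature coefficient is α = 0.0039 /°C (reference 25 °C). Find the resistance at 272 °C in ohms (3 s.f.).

ρ = 0.0175 μΩ·m = 1.75×10^-8 Ω·m
A = π(d/2)² = π(1.6100e-04 m)² = 8.1433e-08 m²
L = m/(density·A) = 0.598/(8940×8.1433e-08) = 821.4 m
R = ρL/A = (1.75×10^-8)(821.4)/(8.1433e-08) = 176.5 Ω
R(272 °C) = 176.5 × (1 + 0.0039×247) = 347 Ω

347 Ω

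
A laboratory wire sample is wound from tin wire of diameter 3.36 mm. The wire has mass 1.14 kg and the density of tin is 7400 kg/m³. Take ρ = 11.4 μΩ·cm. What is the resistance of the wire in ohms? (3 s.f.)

ρ = 11.4 μΩ·cm = 1.14×10^-7 Ω·m
A = π(d/2)² = π(1.6800e-03 m)² = 8.8668e-06 m²
L = m/(density·A) = 1.14/(7400×8.8668e-06) = 17.37 m
R = ρL/A = (1.14×10^-7)(17.37)/(8.8668e-06) = 0.223 Ω

0.223 Ω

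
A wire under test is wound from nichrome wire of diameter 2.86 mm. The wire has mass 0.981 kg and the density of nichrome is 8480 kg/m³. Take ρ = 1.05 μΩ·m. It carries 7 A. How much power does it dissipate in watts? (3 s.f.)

ρ = 1.05 μΩ·m = 1.05×10^-6 Ω·m
A = π(d/2)² = π(1.4300e-03 m)² = 6.4242e-06 m²
L = m/(density·A) = 0.981/(8480×6.4242e-06) = 18.01 m
R = ρL/A = (1.05×10^-6)(18.01)/(6.4242e-06) = 2.943 Ω
P = I²R = (7)² × 2.943 = 144 W

144 W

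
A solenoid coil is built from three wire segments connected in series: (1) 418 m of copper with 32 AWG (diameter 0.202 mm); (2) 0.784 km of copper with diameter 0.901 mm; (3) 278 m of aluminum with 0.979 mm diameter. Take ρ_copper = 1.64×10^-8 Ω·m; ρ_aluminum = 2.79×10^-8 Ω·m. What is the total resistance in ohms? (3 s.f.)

244 Ω

Seg 1: A = π(0.202/2 mm)² = π(1.0100e-04 m)² = 3.205e-08 m²
R_1 = (1.64×10^-8)(418)/(3.205e-08) = 213.9 Ω
Seg 2: A = π(d/2)² = π(4.5050e-04 m)² = 6.376e-07 m²
R_2 = (1.64×10^-8)(784)/(6.376e-07) = 20.17 Ω
Seg 3: A = π(d/2)² = π(4.8950e-04 m)² = 7.528e-07 m²
R_3 = (2.79×10^-8)(278)/(7.528e-07) = 10.3 Ω
R_total = R_1 + R_2 + R_3 = 244 Ω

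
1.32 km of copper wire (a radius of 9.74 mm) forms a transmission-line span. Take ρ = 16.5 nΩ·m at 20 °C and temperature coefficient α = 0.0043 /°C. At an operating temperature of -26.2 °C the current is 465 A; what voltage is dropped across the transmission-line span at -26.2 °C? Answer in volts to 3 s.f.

27.2 V

ρ = 16.5 nΩ·m = 1.65×10^-8 Ω·m
A = πr² = π(9.7400e-03 m)² = 2.980e-04 m²
R₍20₎ = ρL/A = (1.65×10^-8)(1320)/(2.980e-04) = 0.07308 Ω
R₍-26.2₎ = R₍20₎(1 + αΔT) = 0.07308 × (1 + 0.0043×-46.2) = 0.05856 Ω
V = IR = 465 × 0.05856 = 27.2 V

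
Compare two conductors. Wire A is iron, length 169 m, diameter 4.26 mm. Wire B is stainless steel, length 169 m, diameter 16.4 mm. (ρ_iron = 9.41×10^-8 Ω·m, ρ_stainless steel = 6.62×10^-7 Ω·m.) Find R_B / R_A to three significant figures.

0.475

R ∝ ρL/d², so R_B/R_A = (ρ_B/ρ_A) × (d_A/d_B)²
= (6.62×10^-7/9.41×10^-8) × (4.26/16.4)² = 0.475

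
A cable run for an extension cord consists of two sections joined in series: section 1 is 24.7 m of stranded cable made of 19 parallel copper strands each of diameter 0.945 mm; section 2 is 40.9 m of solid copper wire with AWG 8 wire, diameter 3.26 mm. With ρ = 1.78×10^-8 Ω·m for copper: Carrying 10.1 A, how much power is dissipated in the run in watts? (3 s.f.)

12.3 W

Section 1: A_strand = π(4.7250e-04)² = 7.014e-07 m²; R₁ = ρL/(N·A_s) = (1.78×10^-8)(24.7)/(19×7.014e-07) = 0.03299 Ω
Section 2: A = π(3.26/2 mm)² = π(1.6300e-03 m)² = 8.347e-06 m²
R₂ = (1.78×10^-8)(40.9)/(8.347e-06) = 0.08722 Ω
R = R₁ + R₂ = 0.1202 Ω
P = I²R = (10.1)² × 0.1202 = 12.3 W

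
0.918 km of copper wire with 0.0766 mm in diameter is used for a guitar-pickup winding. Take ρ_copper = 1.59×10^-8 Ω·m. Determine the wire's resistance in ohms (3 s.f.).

3170 Ω

A = π(d/2)² = π(3.8300e-05 m)² = 4.608e-09 m²
R = ρL/A = (1.59×10^-8)(918 m)/(4.608e-09 m²) = 3170 Ω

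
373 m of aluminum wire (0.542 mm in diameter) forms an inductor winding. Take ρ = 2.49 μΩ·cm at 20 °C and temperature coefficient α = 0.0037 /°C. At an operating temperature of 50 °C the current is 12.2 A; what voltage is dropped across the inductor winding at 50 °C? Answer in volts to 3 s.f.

546 V

ρ = 2.49 μΩ·cm = 2.49×10^-8 Ω·m
A = π(d/2)² = π(2.7100e-04 m)² = 2.307e-07 m²
R₍20₎ = ρL/A = (2.49×10^-8)(373)/(2.307e-07) = 40.25 Ω
R₍50₎ = R₍20₎(1 + αΔT) = 40.25 × (1 + 0.0037×30) = 44.72 Ω
V = IR = 12.2 × 44.72 = 546 V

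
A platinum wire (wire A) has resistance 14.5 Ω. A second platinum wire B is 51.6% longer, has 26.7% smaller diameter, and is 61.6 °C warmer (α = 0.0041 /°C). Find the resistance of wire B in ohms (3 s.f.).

R ∝ ρL/d² with ρ ∝ (1+αΔT), so R_B/R_A = (1 + 51.6/100) × (1 − 26.7/100)⁻² × (1 + 0.0041×61.6)
= 1.516 × 1.861 × 1.253 = 3.534
R_B = 3.534 × 14.5 = 51.2 Ω

51.2 Ω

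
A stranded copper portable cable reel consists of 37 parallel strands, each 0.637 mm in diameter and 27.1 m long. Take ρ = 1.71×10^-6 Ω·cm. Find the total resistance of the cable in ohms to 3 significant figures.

ρ = 1.71×10^-6 Ω·cm = 1.71×10^-8 Ω·m
A_strand = π(3.1850e-04 m)² = 3.187e-07 m²
R_strand = ρL/A = (1.71×10^-8)(27.1)/(3.187e-07) = 1.454 Ω
R_total = R_strand/N = 1.454/37 = 0.0393 Ω

0.0393 Ω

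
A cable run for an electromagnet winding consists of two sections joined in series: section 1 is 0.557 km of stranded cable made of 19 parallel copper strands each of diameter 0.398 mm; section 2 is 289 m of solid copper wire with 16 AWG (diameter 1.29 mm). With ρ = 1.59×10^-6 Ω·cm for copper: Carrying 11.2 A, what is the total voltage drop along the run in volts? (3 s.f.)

81.3 V

ρ = 1.59×10^-6 Ω·cm = 1.59×10^-8 Ω·m
Section 1: A_strand = π(1.9900e-04)² = 1.244e-07 m²; R₁ = ρL/(N·A_s) = (1.59×10^-8)(557)/(19×1.244e-07) = 3.747 Ω
Section 2: A = π(1.29/2 mm)² = π(6.4500e-04 m)² = 1.307e-06 m²
R₂ = (1.59×10^-8)(289)/(1.307e-06) = 3.516 Ω
R = R₁ + R₂ = 7.262 Ω
V = IR = 11.2 × 7.262 = 81.3 V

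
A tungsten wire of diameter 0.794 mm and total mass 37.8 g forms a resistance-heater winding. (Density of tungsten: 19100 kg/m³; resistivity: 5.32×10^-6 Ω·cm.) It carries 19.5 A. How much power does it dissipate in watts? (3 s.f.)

ρ = 5.32×10^-6 Ω·cm = 5.32×10^-8 Ω·m
A = π(d/2)² = π(3.9700e-04 m)² = 4.9514e-07 m²
L = m/(density·A) = 0.0378/(19100×4.9514e-07) = 3.997 m
R = ρL/A = (5.32×10^-8)(3.997)/(4.9514e-07) = 0.4294 Ω
P = I²R = (19.5)² × 0.4294 = 163 W

163 W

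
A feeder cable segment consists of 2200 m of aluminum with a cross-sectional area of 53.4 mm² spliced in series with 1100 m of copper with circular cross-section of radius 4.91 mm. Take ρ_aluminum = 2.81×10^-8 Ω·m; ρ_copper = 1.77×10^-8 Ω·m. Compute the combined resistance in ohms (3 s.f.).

Segment 1: A = 53.4 mm² = 5.340e-05 m²
R₁ = ρL/A = (2.81×10^-8)(2200)/(5.340e-05) = 1.158 Ω
Segment 2: A = πr² = π(4.9100e-03 m)² = 7.574e-05 m²
R₂ = (1.77×10^-8)(1100)/(7.574e-05) = 0.2571 Ω
R = R₁ + R₂ = 1.41 Ω

1.41 Ω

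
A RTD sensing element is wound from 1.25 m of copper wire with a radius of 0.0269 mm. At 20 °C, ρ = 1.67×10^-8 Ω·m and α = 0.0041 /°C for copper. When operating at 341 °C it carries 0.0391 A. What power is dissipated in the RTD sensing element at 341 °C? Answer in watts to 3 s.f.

A = πr² = π(2.6900e-05 m)² = 2.273e-09 m²
R₍20₎ = ρL/A = (1.67×10^-8)(1.25)/(2.273e-09) = 9.183 Ω
R₍341₎ = R₍20₎(1 + αΔT) = 9.183 × (1 + 0.0041×321) = 21.27 Ω
P = I²R = (0.0391)² × 21.27 = 0.0325 W

0.0325 W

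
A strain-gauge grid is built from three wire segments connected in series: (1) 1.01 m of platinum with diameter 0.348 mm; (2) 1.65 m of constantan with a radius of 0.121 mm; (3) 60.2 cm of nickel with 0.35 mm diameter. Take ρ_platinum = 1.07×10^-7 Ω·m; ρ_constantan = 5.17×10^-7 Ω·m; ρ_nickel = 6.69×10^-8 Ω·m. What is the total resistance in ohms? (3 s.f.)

20.1 Ω

Seg 1: A = π(d/2)² = π(1.7400e-04 m)² = 9.511e-08 m²
R_1 = (1.07×10^-7)(1.01)/(9.511e-08) = 1.136 Ω
Seg 2: A = πr² = π(1.2100e-04 m)² = 4.600e-08 m²
R_2 = (5.17×10^-7)(1.65)/(4.600e-08) = 18.55 Ω
Seg 3: A = π(d/2)² = π(1.7500e-04 m)² = 9.621e-08 m²
R_3 = (6.69×10^-8)(0.602)/(9.621e-08) = 0.4186 Ω
R_total = R_1 + R_2 + R_3 = 20.1 Ω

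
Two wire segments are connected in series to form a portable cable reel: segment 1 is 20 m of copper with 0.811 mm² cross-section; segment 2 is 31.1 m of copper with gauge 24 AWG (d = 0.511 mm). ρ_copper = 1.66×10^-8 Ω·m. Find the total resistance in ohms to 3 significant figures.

Segment 1: A = 0.811 mm² = 8.110e-07 m²
R₁ = ρL/A = (1.66×10^-8)(20)/(8.110e-07) = 0.4094 Ω
Segment 2: A = π(0.511/2 mm)² = π(2.5550e-04 m)² = 2.051e-07 m²
R₂ = (1.66×10^-8)(31.1)/(2.051e-07) = 2.517 Ω
R = R₁ + R₂ = 2.93 Ω

2.93 Ω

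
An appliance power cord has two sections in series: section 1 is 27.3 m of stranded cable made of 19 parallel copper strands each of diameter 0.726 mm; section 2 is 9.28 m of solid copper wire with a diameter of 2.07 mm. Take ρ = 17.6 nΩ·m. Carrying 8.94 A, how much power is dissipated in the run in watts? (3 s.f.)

ρ = 17.6 nΩ·m = 1.76×10^-8 Ω·m
Section 1: A_strand = π(3.6300e-04)² = 4.140e-07 m²; R₁ = ρL/(N·A_s) = (1.76×10^-8)(27.3)/(19×4.140e-07) = 0.06109 Ω
Section 2: A = π(d/2)² = π(1.0350e-03 m)² = 3.365e-06 m²
R₂ = (1.76×10^-8)(9.28)/(3.365e-06) = 0.04853 Ω
R = R₁ + R₂ = 0.1096 Ω
P = I²R = (8.94)² × 0.1096 = 8.76 W

8.76 W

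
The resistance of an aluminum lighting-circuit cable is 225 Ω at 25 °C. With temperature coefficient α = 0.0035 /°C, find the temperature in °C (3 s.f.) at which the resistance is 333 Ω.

R = R₀(1 + α(T − T₀)) ⇒ T = T₀ + (R/R₀ − 1)/α
T = 25 + (333/225 − 1)/0.0035 = 25 + (0.48)/0.0035 = 162 °C

162 °C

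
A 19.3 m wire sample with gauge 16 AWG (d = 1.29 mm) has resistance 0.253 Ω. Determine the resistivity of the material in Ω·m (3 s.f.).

1.71×10^-8 Ω·m

A = π(1.29/2 mm)² = π(6.4500e-04 m)² = 1.307e-06 m²
ρ = RA/L = (0.253)(1.307e-06)/(19.3) = 1.71×10^-8 Ω·m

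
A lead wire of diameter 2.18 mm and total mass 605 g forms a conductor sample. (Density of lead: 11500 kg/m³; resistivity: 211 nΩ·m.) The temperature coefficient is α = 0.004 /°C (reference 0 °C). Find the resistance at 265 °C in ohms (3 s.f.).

ρ = 211 nΩ·m = 2.11×10^-7 Ω·m
A = π(d/2)² = π(1.0900e-03 m)² = 3.7325e-06 m²
L = m/(density·A) = 0.605/(11500×3.7325e-06) = 14.09 m
R = ρL/A = (2.11×10^-7)(14.09)/(3.7325e-06) = 0.7968 Ω
R(265 °C) = 0.7968 × (1 + 0.004×265) = 1.64 Ω

1.64 Ω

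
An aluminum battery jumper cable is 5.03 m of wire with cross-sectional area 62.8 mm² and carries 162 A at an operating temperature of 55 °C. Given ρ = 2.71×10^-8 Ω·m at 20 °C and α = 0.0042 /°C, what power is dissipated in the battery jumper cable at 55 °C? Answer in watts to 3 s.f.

65.3 W

A = 62.8 mm² = 6.280e-05 m²
R₍20₎ = ρL/A = (2.71×10^-8)(5.03)/(6.280e-05) = 0.002171 Ω
R₍55₎ = R₍20₎(1 + αΔT) = 0.002171 × (1 + 0.0042×35) = 0.00249 Ω
P = I²R = (162)² × 0.00249 = 65.3 W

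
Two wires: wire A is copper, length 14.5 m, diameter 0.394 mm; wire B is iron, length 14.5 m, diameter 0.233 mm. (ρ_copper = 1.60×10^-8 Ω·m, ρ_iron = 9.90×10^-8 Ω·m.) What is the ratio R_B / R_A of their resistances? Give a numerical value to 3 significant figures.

17.7

R ∝ ρL/d², so R_B/R_A = (ρ_B/ρ_A) × (d_A/d_B)²
= (9.90×10^-8/1.60×10^-8) × (0.394/0.233)² = 17.7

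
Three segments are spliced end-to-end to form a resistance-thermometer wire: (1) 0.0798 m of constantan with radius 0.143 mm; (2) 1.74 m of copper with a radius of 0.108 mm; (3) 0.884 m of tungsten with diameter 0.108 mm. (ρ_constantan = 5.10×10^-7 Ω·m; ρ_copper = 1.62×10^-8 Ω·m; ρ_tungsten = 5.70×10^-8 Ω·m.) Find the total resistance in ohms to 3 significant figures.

6.90 Ω

Seg 1: A = πr² = π(1.4300e-04 m)² = 6.424e-08 m²
R_1 = (5.10×10^-7)(0.0798)/(6.424e-08) = 0.6335 Ω
Seg 2: A = πr² = π(1.0800e-04 m)² = 3.664e-08 m²
R_2 = (1.62×10^-8)(1.74)/(3.664e-08) = 0.7692 Ω
Seg 3: A = π(d/2)² = π(5.4000e-05 m)² = 9.161e-09 m²
R_3 = (5.70×10^-8)(0.884)/(9.161e-09) = 5.5 Ω
R_total = R_1 + R_2 + R_3 = 6.90 Ω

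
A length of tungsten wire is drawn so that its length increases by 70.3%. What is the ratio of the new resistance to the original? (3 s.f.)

2.90

k = 1 + 70.3/100 = 1.703; volume constant ⇒ A' = A/k, so R' = k²R.
Factor = 2.90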